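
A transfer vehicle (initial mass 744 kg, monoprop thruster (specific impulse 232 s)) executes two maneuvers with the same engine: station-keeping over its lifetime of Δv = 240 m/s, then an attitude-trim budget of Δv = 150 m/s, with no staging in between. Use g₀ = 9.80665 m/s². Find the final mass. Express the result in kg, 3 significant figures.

v_e = Isp · g₀ = 232 × 9.80665 = 2275.1 m/s.
After the first burn: m = 744 × exp(−240/2275.1) = 744 × 0.89989 = 669.518 kg.
After the second burn: m = 669.518 × exp(−150/2275.1) = 669.518 × 0.93620 = 626.803 kg.

final mass ≈ 627 kg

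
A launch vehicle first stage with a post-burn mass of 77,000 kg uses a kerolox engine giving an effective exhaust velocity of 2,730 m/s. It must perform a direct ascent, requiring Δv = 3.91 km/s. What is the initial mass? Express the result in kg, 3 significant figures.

m₀/m_f = exp(Δv / v_e) = exp(3910 / 2730.0) = exp(1.4322) = 4.1880.
m₀ = m_f × 4.1880 = 77,000 × 4.1880 = 322,476 kg.

initial mass ≈ 322000 kg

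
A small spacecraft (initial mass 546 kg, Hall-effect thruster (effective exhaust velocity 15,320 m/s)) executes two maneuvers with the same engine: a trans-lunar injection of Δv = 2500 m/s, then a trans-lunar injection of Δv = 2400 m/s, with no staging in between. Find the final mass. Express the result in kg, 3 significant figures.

After the first burn: m = 546 × exp(−2500/15320.0) = 546 × 0.84943 = 463.789 kg.
After the second burn: m = 463.789 × exp(−2400/15320.0) = 463.789 × 0.85500 = 396.54 kg.

final mass ≈ 397 kg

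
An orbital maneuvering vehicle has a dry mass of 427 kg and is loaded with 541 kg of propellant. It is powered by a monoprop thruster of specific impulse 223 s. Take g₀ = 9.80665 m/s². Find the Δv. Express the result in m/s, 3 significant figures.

v_e = Isp · g₀ = 223 × 9.80665 = 2186.9 m/s.
m₀ = m_dry + m_prop = 427 + 541 = 968 kg.
Using Δv = v_e ln(m₀/m_f): Δv = v_e · ln(m₀/m_f) = 2186.9 × ln(2.267) = 2186.9 × 0.8184 ≈ 1789.9 m/s.

Δv ≈ 1790 m/s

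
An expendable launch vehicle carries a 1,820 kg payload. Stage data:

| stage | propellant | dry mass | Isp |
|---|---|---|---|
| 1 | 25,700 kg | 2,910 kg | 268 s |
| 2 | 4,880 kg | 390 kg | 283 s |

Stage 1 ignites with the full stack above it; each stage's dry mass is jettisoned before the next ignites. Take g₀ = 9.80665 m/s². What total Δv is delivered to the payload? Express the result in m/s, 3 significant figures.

Δv ≈ 6580 m/s

Ignition mass of stage 1 = 25,700+2,910 + 4,880+390 + 1,820 = 35,700 kg.
Stage 1: m₀ = 35,700 kg, m_f = 35,700 − 25,700 = 10,000 kg; Δv = 268×9.80665×ln(3.57) = 2628.2×1.2726 ≈ 3345 m/s.
Stage 2: m₀ = 7,090 kg, m_f = 7,090 − 4,880 = 2,210 kg; Δv = 283×9.80665×ln(3.208) = 2775.3×1.1657 ≈ 3235 m/s.
Total Δv = 3345 + 3235 = 6580 m/s.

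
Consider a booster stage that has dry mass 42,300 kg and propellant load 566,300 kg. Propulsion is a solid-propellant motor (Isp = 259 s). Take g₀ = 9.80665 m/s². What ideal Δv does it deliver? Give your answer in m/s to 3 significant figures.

Δv ≈ 6770 m/s

v_e = Isp · g₀ = 259 × 9.80665 = 2539.9 m/s.
m₀ = m_dry + m_prop = 42,300 + 566,300 = 608,600 kg.
Using Δv = v_e ln(m₀/m_f): Δv = v_e · ln(m₀/m_f) = 2539.9 × ln(14.39) = 2539.9 × 2.6664 ≈ 6772.4 m/s.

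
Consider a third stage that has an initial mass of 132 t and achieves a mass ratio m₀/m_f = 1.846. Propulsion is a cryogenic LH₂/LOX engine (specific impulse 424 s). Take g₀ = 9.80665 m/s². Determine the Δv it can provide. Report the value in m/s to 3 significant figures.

v_e = Isp · g₀ = 424 × 9.80665 = 4158.0 m/s.
Δv = v_e · ln(1.846) = 4158.0 × 0.6130 ≈ 2549.0 m/s.

Δv ≈ 2550 m/s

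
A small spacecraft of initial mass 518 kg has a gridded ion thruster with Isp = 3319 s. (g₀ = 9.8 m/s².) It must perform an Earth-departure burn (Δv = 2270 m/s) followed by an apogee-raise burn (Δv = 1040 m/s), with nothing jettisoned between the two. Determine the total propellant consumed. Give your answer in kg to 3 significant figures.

v_e = Isp · g₀ = 3319 × 9.8 = 32526.2 m/s.
After the first burn: m = 518 × exp(−2270/32526.2) = 518 × 0.93259 = 483.082 kg.
After the second burn: m = 483.082 × exp(−1040/32526.2) = 483.082 × 0.96853 = 467.879 kg.
Total propellant = m₀ − m_final = 518 − 467.879 = 50.121 kg.

total propellant consumed ≈ 50.1 kg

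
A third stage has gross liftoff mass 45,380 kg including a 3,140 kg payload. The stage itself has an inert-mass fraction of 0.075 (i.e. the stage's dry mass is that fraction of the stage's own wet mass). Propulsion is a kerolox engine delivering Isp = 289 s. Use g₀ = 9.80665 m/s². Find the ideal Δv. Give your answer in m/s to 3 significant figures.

Δv ≈ 5590 m/s

Stage wet mass = m₀ − payload = 45,380 − 3,140 = 42,240 kg.
Stage dry mass = ε × stage wet mass = 0.075 × 42,240 = 3,168 kg.
Burnout mass m_f = stage dry + payload = 3,168 + 3,140 = 6,308 kg.
v_e = Isp · g₀ = 289 × 9.80665 = 2834.1 m/s.
Rocket equation: Δv = v_e · ln(45,380/6,308) = 2834.1 × ln(7.194) = 2834.1 × 1.9733 ≈ 5592 m/s.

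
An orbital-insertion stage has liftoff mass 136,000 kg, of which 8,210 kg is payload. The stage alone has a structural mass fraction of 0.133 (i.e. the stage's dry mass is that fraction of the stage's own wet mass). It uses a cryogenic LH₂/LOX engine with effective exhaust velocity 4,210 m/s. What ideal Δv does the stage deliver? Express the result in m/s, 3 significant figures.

Δv ≈ 7100 m/s

Stage wet mass = m₀ − payload = 136,000 − 8,210 = 127,790 kg.
Stage dry mass = ε × stage wet mass = 0.133 × 127,790 = 16,996.1 kg.
Burnout mass m_f = stage dry + payload = 16,996.1 + 8,210 = 25,206.1 kg.
Δv = v_e · ln(136,000/25,206.1) = 4210.0 × ln(5.396) = 4210.0 × 1.6856 ≈ 7096 m/s.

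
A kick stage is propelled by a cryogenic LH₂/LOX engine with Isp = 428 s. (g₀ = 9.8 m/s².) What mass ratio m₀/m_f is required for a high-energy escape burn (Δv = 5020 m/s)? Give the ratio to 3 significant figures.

mass ratio ≈ 3.31

v_e = Isp · g₀ = 428 × 9.8 = 4194.4 m/s.
m₀/m_f = exp(Δv / v_e) = exp(5020 / 4194.4) = exp(1.1968) = 3.3096.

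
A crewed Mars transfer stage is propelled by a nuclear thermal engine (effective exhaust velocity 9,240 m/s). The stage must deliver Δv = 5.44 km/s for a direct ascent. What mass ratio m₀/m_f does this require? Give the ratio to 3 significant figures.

mass ratio ≈ 1.80

m₀/m_f = exp(Δv / v_e) = exp(5440 / 9240.0) = exp(0.5887) = 1.8017.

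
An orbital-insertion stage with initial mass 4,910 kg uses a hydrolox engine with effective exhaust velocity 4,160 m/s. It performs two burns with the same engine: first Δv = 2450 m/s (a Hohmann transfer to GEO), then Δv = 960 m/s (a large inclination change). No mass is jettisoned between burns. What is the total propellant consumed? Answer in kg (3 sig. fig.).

total propellant consumed ≈ 2750 kg

After the first burn: m = 4910 × exp(−2450/4160.0) = 4910 × 0.55491 = 2,724.61 kg.
After the second burn: m = 2,724.61 × exp(−960/4160.0) = 2,724.61 × 0.79392 = 2,163.12 kg.
Total propellant = m₀ − m_final = 4910 − 2,163.12 = 2,746.88 kg.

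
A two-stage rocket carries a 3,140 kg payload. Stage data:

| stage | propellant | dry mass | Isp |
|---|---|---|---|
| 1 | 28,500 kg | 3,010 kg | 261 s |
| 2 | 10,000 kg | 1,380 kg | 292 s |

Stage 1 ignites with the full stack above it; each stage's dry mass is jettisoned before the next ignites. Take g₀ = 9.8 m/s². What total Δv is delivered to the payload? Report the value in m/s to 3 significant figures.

Δv ≈ 5810 m/s

Ignition mass of stage 1 = 28,500+3,010 + 10,000+1,380 + 3,140 = 46,030 kg.
Stage 1: m₀ = 46,030 kg, m_f = 46,030 − 28,500 = 17,530 kg; Δv = 261×9.8×ln(2.626) = 2557.8×0.9654 ≈ 2469 m/s.
Stage 2: m₀ = 14,520 kg, m_f = 14,520 − 10,000 = 4,520 kg; Δv = 292×9.8×ln(3.212) = 2861.6×1.1670 ≈ 3340 m/s.
Total Δv = 2469 + 3340 = 5809 m/s.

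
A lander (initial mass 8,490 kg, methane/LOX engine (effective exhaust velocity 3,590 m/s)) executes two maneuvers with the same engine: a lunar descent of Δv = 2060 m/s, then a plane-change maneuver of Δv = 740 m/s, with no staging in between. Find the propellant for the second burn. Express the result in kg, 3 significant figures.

After the first burn: m = 8490 × exp(−2060/3590.0) = 8490 × 0.56337 = 4,783.01 kg.
After the second burn: m = 4,783.01 × exp(−740/3590.0) = 4,783.01 × 0.81373 = 3,892.08 kg.
Second-burn propellant = 4,783.01 − 3,892.08 = 890.93 kg.

propellant for the second burn ≈ 891 kg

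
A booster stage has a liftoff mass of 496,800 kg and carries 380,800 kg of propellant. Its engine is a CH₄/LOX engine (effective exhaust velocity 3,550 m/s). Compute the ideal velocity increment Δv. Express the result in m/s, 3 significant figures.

Δv ≈ 5160 m/s

m_f = m₀ − m_prop = 496,800 − 380,800 = 116,000 kg.
Rocket equation: Δv = v_e · ln(m₀/m_f) = 3550.0 × ln(4.283) = 3550.0 × 1.4546 ≈ 5163.8 m/s.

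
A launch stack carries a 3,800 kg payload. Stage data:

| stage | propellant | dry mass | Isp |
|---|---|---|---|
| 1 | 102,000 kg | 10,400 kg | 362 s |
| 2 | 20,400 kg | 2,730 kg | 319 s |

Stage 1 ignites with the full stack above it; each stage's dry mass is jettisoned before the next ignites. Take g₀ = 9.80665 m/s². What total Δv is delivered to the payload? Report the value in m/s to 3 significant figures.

Ignition mass of stage 1 = 102,000+10,400 + 20,400+2,730 + 3,800 = 139,330 kg.
Stage 1: m₀ = 139,330 kg, m_f = 139,330 − 102,000 = 37,330 kg; Δv = 362×9.80665×ln(3.732) = 3550.0×1.3170 ≈ 4676 m/s.
Stage 2: m₀ = 26,930 kg, m_f = 26,930 − 20,400 = 6,530 kg; Δv = 319×9.80665×ln(4.124) = 3128.3×1.4168 ≈ 4432 m/s.
Total Δv = 4676 + 4432 = 9108 m/s.

Δv ≈ 9110 m/s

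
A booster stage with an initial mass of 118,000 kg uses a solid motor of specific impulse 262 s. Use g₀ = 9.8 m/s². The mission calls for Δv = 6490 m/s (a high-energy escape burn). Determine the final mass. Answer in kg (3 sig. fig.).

v_e = Isp · g₀ = 262 × 9.8 = 2567.6 m/s.
m₀/m_f = exp(Δv / v_e) = exp(6490 / 2567.6) = exp(2.5277) = 12.5241.
m_f = m₀ / 12.5241 = 118,000 / 12.5241 = 9,421.83 kg.

final mass ≈ 9420 kg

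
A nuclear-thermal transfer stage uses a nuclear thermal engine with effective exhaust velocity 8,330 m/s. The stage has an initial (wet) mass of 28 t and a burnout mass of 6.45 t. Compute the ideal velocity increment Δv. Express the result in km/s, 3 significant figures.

Rocket equation: Δv = v_e · ln(m₀/m_f) = 8330.0 × ln(4.341) = 8330.0 × 1.4681 ≈ 12229.5 m/s.

Δv ≈ 12.2 km/s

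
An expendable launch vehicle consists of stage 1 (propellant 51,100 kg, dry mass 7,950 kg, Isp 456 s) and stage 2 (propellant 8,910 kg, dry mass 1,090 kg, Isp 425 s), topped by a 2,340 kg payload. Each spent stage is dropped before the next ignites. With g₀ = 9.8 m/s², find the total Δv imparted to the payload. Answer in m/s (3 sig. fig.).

Δv ≈ 11000 m/s

Ignition mass of stage 1 = 51,100+7,950 + 8,910+1,090 + 2,340 = 71,390 kg.
Stage 1: m₀ = 71,390 kg, m_f = 71,390 − 51,100 = 20,290 kg; Δv = 456×9.8×ln(3.518) = 4468.8×1.2580 ≈ 5622 m/s.
Stage 2: m₀ = 12,340 kg, m_f = 12,340 − 8,910 = 3,430 kg; Δv = 425×9.8×ln(3.598) = 4165.0×1.2803 ≈ 5332 m/s.
Total Δv = 5622 + 5332 = 10954 m/s.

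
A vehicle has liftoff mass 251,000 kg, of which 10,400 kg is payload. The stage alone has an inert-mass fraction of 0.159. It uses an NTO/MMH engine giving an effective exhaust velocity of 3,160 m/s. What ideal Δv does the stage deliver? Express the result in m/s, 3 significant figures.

Δv ≈ 5180 m/s

Stage wet mass = m₀ − payload = 251,000 − 10,400 = 240,600 kg.
Stage dry mass = ε × stage wet mass = 0.159 × 240,600 = 38,255.4 kg.
Burnout mass m_f = stage dry + payload = 38,255.4 + 10,400 = 48,655.4 kg.
Δv = v_e · ln(251,000/48,655.4) = 3160.0 × ln(5.159) = 3160.0 × 1.6407 ≈ 5185 m/s.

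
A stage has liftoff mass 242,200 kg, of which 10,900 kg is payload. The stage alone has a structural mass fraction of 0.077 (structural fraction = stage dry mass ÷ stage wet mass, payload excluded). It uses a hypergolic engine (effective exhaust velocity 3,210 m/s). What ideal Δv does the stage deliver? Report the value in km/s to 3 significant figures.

Δv ≈ 6.85 km/s

Stage wet mass = m₀ − payload = 242,200 − 10,900 = 231,300 kg.
Stage dry mass = ε × stage wet mass = 0.077 × 231,300 = 17,810.1 kg.
Burnout mass m_f = stage dry + payload = 17,810.1 + 10,900 = 28,710.1 kg.
Using Δv = v_e ln(m₀/m_f): Δv = v_e · ln(242,200/28,710.1) = 3210.0 × ln(8.436) = 3210.0 × 2.1325 ≈ 6845 m/s.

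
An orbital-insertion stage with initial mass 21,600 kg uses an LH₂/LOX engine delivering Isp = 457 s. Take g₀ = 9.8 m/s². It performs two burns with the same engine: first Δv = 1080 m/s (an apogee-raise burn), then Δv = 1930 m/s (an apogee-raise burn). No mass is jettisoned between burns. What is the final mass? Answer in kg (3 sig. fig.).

v_e = Isp · g₀ = 457 × 9.8 = 4478.6 m/s.
After the first burn: m = 21600 × exp(−1080/4478.6) = 21600 × 0.78573 = 16,971.8 kg.
After the second burn: m = 16,971.8 × exp(−1930/4478.6) = 16,971.8 × 0.64990 = 11,030 kg.

final mass ≈ 11000 kg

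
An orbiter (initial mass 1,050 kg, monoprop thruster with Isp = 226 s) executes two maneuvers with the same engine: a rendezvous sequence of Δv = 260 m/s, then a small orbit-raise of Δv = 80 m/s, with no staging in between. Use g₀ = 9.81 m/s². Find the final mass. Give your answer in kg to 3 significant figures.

v_e = Isp · g₀ = 226 × 9.81 = 2217.1 m/s.
After the first burn: m = 1050 × exp(−260/2217.1) = 1050 × 0.88934 = 933.807 kg.
After the second burn: m = 933.807 × exp(−80/2217.1) = 933.807 × 0.96456 = 900.713 kg.

final mass ≈ 901 kg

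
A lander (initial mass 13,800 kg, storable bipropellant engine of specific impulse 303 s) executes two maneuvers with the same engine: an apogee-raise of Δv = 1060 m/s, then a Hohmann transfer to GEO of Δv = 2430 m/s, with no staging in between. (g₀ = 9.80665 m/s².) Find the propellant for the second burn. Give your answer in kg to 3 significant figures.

propellant for the second burn ≈ 5400 kg

v_e = Isp · g₀ = 303 × 9.80665 = 2971.4 m/s.
After the first burn: m = 13800 × exp(−1060/2971.4) = 13800 × 0.69996 = 9,659.45 kg.
After the second burn: m = 9,659.45 × exp(−2430/2971.4) = 9,659.45 × 0.44141 = 4,263.78 kg.
Second-burn propellant = 9,659.45 − 4,263.78 = 5,395.67 kg.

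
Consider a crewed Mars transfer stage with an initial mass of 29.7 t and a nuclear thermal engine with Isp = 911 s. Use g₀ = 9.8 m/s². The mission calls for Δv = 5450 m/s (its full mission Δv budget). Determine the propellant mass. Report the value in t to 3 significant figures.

propellant mass ≈ 13.6 t

v_e = Isp · g₀ = 911 × 9.8 = 8927.8 m/s.
m₀/m_f = exp(Δv / v_e) = exp(5450 / 8927.8) = exp(0.6105) = 1.8413.
m_f = 29.7 / 1.8413 = 16.1299 t, so propellant = m₀ − m_f = 29.7 − 16.1299 = 13.5701 t.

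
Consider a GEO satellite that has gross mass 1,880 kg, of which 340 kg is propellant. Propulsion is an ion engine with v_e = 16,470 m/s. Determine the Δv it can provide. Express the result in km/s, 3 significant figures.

m_f = m₀ − m_prop = 1,880 − 340 = 1,540 kg.
Δv = v_e · ln(m₀/m_f) = 16470.0 × ln(1.221) = 16470.0 × 0.1995 ≈ 3285.6 m/s.

Δv ≈ 3.29 km/s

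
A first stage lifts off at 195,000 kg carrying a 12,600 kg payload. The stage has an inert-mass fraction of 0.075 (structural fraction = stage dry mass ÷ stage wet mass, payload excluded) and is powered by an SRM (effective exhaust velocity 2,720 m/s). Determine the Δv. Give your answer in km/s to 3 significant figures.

Stage wet mass = m₀ − payload = 195,000 − 12,600 = 182,400 kg.
Stage dry mass = ε × stage wet mass = 0.075 × 182,400 = 13,680 kg.
Burnout mass m_f = stage dry + payload = 13,680 + 12,600 = 26,280 kg.
From the ideal rocket equation, Δv = v_e · ln(195,000/26,280) = 2720.0 × ln(7.42) = 2720.0 × 2.0042 ≈ 5451 m/s.

Δv ≈ 5.45 km/s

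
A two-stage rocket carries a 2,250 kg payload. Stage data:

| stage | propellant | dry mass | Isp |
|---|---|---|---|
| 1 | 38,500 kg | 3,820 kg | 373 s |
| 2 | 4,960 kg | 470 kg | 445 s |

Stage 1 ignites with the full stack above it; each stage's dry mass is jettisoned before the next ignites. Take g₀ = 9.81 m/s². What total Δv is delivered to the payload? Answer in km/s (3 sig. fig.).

Ignition mass of stage 1 = 38,500+3,820 + 4,960+470 + 2,250 = 50,000 kg.
Stage 1: m₀ = 50,000 kg, m_f = 50,000 − 38,500 = 11,500 kg; Δv = 373×9.81×ln(4.348) = 3659.1×1.4697 ≈ 5378 m/s.
Stage 2: m₀ = 7,680 kg, m_f = 7,680 − 4,960 = 2,720 kg; Δv = 445×9.81×ln(2.824) = 4365.4×1.0380 ≈ 4531 m/s.
Total Δv = 5378 + 4531 = 9909 m/s.

Δv ≈ 9.91 km/s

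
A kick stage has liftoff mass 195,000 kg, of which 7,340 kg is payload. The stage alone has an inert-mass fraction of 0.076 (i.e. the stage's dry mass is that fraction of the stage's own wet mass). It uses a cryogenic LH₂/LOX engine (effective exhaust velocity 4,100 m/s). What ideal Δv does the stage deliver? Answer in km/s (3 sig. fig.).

Δv ≈ 9.02 km/s

Stage wet mass = m₀ − payload = 195,000 − 7,340 = 187,660 kg.
Stage dry mass = ε × stage wet mass = 0.076 × 187,660 = 14,262.2 kg.
Burnout mass m_f = stage dry + payload = 14,262.2 + 7,340 = 21,602.2 kg.
From the ideal rocket equation, Δv = v_e · ln(195,000/21,602.2) = 4100.0 × ln(9.027) = 4100.0 × 2.2002 ≈ 9021 m/s.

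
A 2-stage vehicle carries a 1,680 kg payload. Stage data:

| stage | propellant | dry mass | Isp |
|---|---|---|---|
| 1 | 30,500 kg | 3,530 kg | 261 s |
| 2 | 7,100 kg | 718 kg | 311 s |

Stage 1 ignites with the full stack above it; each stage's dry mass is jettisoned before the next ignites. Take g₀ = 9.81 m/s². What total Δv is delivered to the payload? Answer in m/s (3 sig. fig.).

Ignition mass of stage 1 = 30,500+3,530 + 7,100+718 + 1,680 = 43,528 kg.
Stage 1: m₀ = 43,528 kg, m_f = 43,528 − 30,500 = 13,028 kg; Δv = 261×9.81×ln(3.341) = 2560.4×1.2063 ≈ 3089 m/s.
Stage 2: m₀ = 9,498 kg, m_f = 9,498 − 7,100 = 2,398 kg; Δv = 311×9.81×ln(3.961) = 3050.9×1.3764 ≈ 4199 m/s.
Total Δv = 3089 + 4199 = 7288 m/s.

Δv ≈ 7290 m/s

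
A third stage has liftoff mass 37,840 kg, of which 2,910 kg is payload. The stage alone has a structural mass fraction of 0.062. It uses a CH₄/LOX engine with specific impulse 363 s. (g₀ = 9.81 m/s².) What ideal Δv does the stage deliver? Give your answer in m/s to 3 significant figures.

Δv ≈ 7150 m/s

Stage wet mass = m₀ − payload = 37,840 − 2,910 = 34,930 kg.
Stage dry mass = ε × stage wet mass = 0.062 × 34,930 = 2,165.66 kg.
Burnout mass m_f = stage dry + payload = 2,165.66 + 2,910 = 5,075.66 kg.
v_e = Isp · g₀ = 363 × 9.81 = 3561.0 m/s.
Δv = v_e · ln(37,840/5,075.66) = 3561.0 × ln(7.455) = 3561.0 × 2.0089 ≈ 7154 m/s.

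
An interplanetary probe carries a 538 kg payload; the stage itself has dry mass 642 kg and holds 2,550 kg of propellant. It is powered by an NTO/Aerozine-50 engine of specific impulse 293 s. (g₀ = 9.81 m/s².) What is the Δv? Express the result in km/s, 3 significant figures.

v_e = Isp · g₀ = 293 × 9.81 = 2874.3 m/s.
m₀ = payload + dry + propellant = 538 + 642 + 2,550 = 3,730 kg.
m_f = payload + dry = 538 + 642 = 1,180 kg.
Δv = v_e · ln(m₀/m_f) = 2874.3 × ln(3.161) = 2874.3 × 1.1509 ≈ 3308.0 m/s.

Δv ≈ 3.31 km/s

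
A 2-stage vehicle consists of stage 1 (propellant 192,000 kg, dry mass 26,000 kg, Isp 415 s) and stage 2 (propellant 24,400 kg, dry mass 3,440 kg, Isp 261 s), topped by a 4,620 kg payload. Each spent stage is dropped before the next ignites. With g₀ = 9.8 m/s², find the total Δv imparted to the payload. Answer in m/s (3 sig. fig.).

Δv ≈ 9480 m/s

Ignition mass of stage 1 = 192,000+26,000 + 24,400+3,440 + 4,620 = 250,460 kg.
Stage 1: m₀ = 250,460 kg, m_f = 250,460 − 192,000 = 58,460 kg; Δv = 415×9.8×ln(4.284) = 4067.0×1.4550 ≈ 5917 m/s.
Stage 2: m₀ = 32,460 kg, m_f = 32,460 − 24,400 = 8,060 kg; Δv = 261×9.8×ln(4.027) = 2557.8×1.3931 ≈ 3563 m/s.
Total Δv = 5917 + 3563 = 9480 m/s.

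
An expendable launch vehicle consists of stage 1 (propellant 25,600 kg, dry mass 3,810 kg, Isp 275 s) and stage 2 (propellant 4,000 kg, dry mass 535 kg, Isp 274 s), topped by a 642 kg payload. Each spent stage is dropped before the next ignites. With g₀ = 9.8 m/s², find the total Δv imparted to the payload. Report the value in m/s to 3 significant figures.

Ignition mass of stage 1 = 25,600+3,810 + 4,000+535 + 642 = 34,587 kg.
Stage 1: m₀ = 34,587 kg, m_f = 34,587 − 25,600 = 8,987 kg; Δv = 275×9.8×ln(3.849) = 2695.0×1.3477 ≈ 3632 m/s.
Stage 2: m₀ = 5,177 kg, m_f = 5,177 − 4,000 = 1,177 kg; Δv = 274×9.8×ln(4.398) = 2685.2×1.4813 ≈ 3977 m/s.
Total Δv = 3632 + 3977 = 7609 m/s.

Δv ≈ 7610 m/s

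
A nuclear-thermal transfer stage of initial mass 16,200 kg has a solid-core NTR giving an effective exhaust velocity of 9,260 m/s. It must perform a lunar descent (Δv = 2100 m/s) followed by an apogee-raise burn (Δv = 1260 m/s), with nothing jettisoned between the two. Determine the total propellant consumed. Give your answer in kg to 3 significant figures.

total propellant consumed ≈ 4930 kg

After the first burn: m = 16200 × exp(−2100/9260.0) = 16200 × 0.79709 = 12,912.9 kg.
After the second burn: m = 12,912.9 × exp(−1260/9260.0) = 12,912.9 × 0.87278 = 11,270.1 kg.
Total propellant = m₀ − m_final = 16200 − 11,270.1 = 4,929.9 kg.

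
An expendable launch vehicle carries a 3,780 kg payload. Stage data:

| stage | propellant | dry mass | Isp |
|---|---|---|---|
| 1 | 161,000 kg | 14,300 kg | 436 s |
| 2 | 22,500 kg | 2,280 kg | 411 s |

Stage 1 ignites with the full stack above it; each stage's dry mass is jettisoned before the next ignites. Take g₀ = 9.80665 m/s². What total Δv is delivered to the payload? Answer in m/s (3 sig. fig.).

Ignition mass of stage 1 = 161,000+14,300 + 22,500+2,280 + 3,780 = 203,860 kg.
Stage 1: m₀ = 203,860 kg, m_f = 203,860 − 161,000 = 42,860 kg; Δv = 436×9.80665×ln(4.756) = 4275.7×1.5595 ≈ 6668 m/s.
Stage 2: m₀ = 28,560 kg, m_f = 28,560 − 22,500 = 6,060 kg; Δv = 411×9.80665×ln(4.713) = 4030.5×1.5503 ≈ 6249 m/s.
Total Δv = 6668 + 6249 = 12917 m/s.

Δv ≈ 12900 m/s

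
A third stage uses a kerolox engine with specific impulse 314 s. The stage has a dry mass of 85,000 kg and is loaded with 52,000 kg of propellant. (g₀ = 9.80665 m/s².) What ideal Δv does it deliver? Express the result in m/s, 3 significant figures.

Δv ≈ 1470 m/s

v_e = Isp · g₀ = 314 × 9.80665 = 3079.3 m/s.
m₀ = m_dry + m_prop = 85,000 + 52,000 = 137,000 kg.
By the Tsiolkovsky rocket equation, Δv = v_e · ln(m₀/m_f) = 3079.3 × ln(1.612) = 3079.3 × 0.4773 ≈ 1469.8 m/s.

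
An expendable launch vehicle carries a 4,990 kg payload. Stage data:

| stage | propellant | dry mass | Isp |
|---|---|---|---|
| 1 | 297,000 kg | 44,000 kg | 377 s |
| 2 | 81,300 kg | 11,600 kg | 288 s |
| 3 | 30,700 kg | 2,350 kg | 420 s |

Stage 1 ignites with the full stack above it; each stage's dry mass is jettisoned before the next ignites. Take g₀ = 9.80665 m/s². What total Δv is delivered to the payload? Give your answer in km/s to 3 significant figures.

Ignition mass of stage 1 = 297,000+44,000 + 81,300+11,600 + 30,700+2,350 + 4,990 = 471,940 kg.
Stage 1: m₀ = 471,940 kg, m_f = 471,940 − 297,000 = 174,940 kg; Δv = 377×9.80665×ln(2.698) = 3697.1×0.9924 ≈ 3669 m/s.
Stage 2: m₀ = 130,940 kg, m_f = 130,940 − 81,300 = 49,640 kg; Δv = 288×9.80665×ln(2.638) = 2824.3×0.9699 ≈ 2739 m/s.
Stage 3: m₀ = 38,040 kg, m_f = 38,040 − 30,700 = 7,340 kg; Δv = 420×9.80665×ln(5.183) = 4118.8×1.6453 ≈ 6777 m/s.
Total Δv = 3669 + 2739 + 6777 = 13185 m/s.

Δv ≈ 13.2 km/s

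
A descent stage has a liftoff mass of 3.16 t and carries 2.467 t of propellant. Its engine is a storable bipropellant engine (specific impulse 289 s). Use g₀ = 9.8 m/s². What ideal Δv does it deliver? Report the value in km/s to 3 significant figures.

Δv ≈ 4.30 km/s

v_e = Isp · g₀ = 289 × 9.8 = 2832.2 m/s.
m_f = m₀ − m_prop = 3.16 − 2.467 = 0.693 t.
Δv = v_e · ln(m₀/m_f) = 2832.2 × ln(4.56) = 2832.2 × 1.5173 ≈ 4297.3 m/s.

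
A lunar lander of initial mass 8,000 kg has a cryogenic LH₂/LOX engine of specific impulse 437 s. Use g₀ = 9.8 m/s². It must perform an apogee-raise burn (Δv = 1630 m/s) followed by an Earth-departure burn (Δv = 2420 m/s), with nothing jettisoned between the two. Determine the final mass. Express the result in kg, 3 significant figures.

final mass ≈ 3110 kg

v_e = Isp · g₀ = 437 × 9.8 = 4282.6 m/s.
After the first burn: m = 8000 × exp(−1630/4282.6) = 8000 × 0.68344 = 5,467.52 kg.
After the second burn: m = 5,467.52 × exp(−2420/4282.6) = 5,467.52 × 0.56832 = 3,107.3 kg.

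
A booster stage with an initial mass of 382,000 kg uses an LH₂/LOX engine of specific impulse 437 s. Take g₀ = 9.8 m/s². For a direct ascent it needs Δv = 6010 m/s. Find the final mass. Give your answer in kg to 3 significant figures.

v_e = Isp · g₀ = 437 × 9.8 = 4282.6 m/s.
From the ideal rocket equation, m₀/m_f = exp(Δv / v_e) = exp(6010 / 4282.6) = exp(1.4034) = 4.0688.
m_f = m₀ / 4.0688 = 382,000 / 4.0688 = 93,885.2 kg.

final mass ≈ 93900 kg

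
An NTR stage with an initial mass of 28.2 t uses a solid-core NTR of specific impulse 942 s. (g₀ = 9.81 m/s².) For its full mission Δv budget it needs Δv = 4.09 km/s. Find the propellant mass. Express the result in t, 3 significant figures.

propellant mass ≈ 10.1 t

v_e = Isp · g₀ = 942 × 9.81 = 9241.0 m/s.
Using Δv = v_e ln(m₀/m_f): m₀/m_f = exp(Δv / v_e) = exp(4090 / 9241.0) = exp(0.4426) = 1.5567.
m_f = 28.2 / 1.5567 = 18.1152 t, so propellant = m₀ − m_f = 28.2 − 18.1152 = 10.0848 t.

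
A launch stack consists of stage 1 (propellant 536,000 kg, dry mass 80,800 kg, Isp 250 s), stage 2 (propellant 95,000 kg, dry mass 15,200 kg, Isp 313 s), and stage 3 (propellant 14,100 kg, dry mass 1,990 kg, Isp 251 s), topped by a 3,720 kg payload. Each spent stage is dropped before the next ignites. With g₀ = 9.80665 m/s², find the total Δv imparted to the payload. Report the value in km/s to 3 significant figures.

Ignition mass of stage 1 = 536,000+80,800 + 95,000+15,200 + 14,100+1,990 + 3,720 = 746,810 kg.
Stage 1: m₀ = 746,810 kg, m_f = 746,810 − 536,000 = 210,810 kg; Δv = 250×9.80665×ln(3.543) = 2451.7×1.2649 ≈ 3101 m/s.
Stage 2: m₀ = 130,010 kg, m_f = 130,010 − 95,000 = 35,010 kg; Δv = 313×9.80665×ln(3.714) = 3069.5×1.3120 ≈ 4027 m/s.
Stage 3: m₀ = 19,810 kg, m_f = 19,810 − 14,100 = 5,710 kg; Δv = 251×9.80665×ln(3.469) = 2461.5×1.2440 ≈ 3062 m/s.
Total Δv = 3101 + 4027 + 3062 = 10190 m/s.

Δv ≈ 10.2 km/s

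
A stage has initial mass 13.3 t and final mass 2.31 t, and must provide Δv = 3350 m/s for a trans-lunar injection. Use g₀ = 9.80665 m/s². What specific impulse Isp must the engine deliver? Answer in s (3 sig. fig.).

Isp ≈ 195 s

ln(m₀/m_f) = ln(13300/2310) = ln(5.758) = 1.7505.
v_e = Δv / ln(m₀/m_f) = 3350 / 1.7505 = 1913.7 m/s.
Isp = v_e / g₀ = 1913.7 / 9.80665 = 195.1 s.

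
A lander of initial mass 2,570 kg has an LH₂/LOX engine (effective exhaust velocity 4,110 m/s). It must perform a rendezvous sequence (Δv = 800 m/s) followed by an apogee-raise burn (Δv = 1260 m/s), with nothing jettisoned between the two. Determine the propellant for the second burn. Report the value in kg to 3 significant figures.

After the first burn: m = 2570 × exp(−800/4110.0) = 2570 × 0.82313 = 2,115.44 kg.
After the second burn: m = 2,115.44 × exp(−1260/4110.0) = 2,115.44 × 0.73597 = 1,556.9 kg.
Second-burn propellant = 2,115.44 − 1,556.9 = 558.54 kg.

propellant for the second burn ≈ 559 kg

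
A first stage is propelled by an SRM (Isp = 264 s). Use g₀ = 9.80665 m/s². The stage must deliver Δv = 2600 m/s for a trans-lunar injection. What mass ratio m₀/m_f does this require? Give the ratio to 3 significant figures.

mass ratio ≈ 2.73

v_e = Isp · g₀ = 264 × 9.80665 = 2589.0 m/s.
m₀/m_f = exp(Δv / v_e) = exp(2600 / 2589.0) = exp(1.0043) = 2.7299.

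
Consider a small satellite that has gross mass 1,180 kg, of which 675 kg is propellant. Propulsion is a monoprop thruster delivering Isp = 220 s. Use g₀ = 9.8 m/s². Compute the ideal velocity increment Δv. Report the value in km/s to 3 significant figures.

v_e = Isp · g₀ = 220 × 9.8 = 2156.0 m/s.
m_f = m₀ − m_prop = 1,180 − 675 = 505 kg.
By the Tsiolkovsky rocket equation, Δv = v_e · ln(m₀/m_f) = 2156.0 × ln(2.337) = 2156.0 × 0.8487 ≈ 1829.8 m/s.

Δv ≈ 1.83 km/s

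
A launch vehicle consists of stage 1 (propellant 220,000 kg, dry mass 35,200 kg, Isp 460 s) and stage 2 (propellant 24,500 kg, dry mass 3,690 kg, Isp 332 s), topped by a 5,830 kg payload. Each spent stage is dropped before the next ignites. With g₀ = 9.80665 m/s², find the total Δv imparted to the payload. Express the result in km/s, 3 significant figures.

Δv ≈ 10.6 km/s

Ignition mass of stage 1 = 220,000+35,200 + 24,500+3,690 + 5,830 = 289,220 kg.
Stage 1: m₀ = 289,220 kg, m_f = 289,220 − 220,000 = 69,220 kg; Δv = 460×9.80665×ln(4.178) = 4511.1×1.4299 ≈ 6450 m/s.
Stage 2: m₀ = 34,020 kg, m_f = 34,020 − 24,500 = 9,520 kg; Δv = 332×9.80665×ln(3.574) = 3255.8×1.2736 ≈ 4146 m/s.
Total Δv = 6450 + 4146 = 10596 m/s.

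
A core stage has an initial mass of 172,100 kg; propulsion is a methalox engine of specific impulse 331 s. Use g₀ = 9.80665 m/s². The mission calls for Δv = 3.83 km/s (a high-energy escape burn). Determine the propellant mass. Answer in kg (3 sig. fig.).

propellant mass ≈ 119000 kg

v_e = Isp · g₀ = 331 × 9.80665 = 3246.0 m/s.
m₀/m_f = exp(Δv / v_e) = exp(3830 / 3246.0) = exp(1.1799) = 3.2541.
m_f = 172,100 / 3.2541 = 52,887.1 kg, so propellant = m₀ − m_f = 172,100 − 52,887.1 = 119,212.9 kg.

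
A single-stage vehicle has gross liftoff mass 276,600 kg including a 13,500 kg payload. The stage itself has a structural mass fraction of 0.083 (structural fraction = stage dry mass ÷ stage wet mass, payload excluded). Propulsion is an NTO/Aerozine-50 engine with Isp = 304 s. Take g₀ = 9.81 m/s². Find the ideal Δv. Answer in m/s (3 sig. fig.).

Δv ≈ 6140 m/s

Stage wet mass = m₀ − payload = 276,600 − 13,500 = 263,100 kg.
Stage dry mass = ε × stage wet mass = 0.083 × 263,100 = 21,837.3 kg.
Burnout mass m_f = stage dry + payload = 21,837.3 + 13,500 = 35,337.3 kg.
v_e = Isp · g₀ = 304 × 9.81 = 2982.2 m/s.
From the ideal rocket equation, Δv = v_e · ln(276,600/35,337.3) = 2982.2 × ln(7.827) = 2982.2 × 2.0576 ≈ 6136 m/s.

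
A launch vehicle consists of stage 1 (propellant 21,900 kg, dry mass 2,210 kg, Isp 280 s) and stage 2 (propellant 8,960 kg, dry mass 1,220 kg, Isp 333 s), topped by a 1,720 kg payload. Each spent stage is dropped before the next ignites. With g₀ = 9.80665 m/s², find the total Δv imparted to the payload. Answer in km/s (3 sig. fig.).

Δv ≈ 7.14 km/s

Ignition mass of stage 1 = 21,900+2,210 + 8,960+1,220 + 1,720 = 36,010 kg.
Stage 1: m₀ = 36,010 kg, m_f = 36,010 − 21,900 = 14,110 kg; Δv = 280×9.80665×ln(2.552) = 2745.9×0.9369 ≈ 2573 m/s.
Stage 2: m₀ = 11,900 kg, m_f = 11,900 − 8,960 = 2,940 kg; Δv = 333×9.80665×ln(4.048) = 3265.6×1.3981 ≈ 4566 m/s.
Total Δv = 2573 + 4566 = 7139 m/s.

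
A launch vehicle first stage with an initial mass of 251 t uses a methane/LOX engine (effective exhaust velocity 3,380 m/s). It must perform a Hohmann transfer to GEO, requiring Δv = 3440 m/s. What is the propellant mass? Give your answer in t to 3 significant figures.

propellant mass ≈ 160 t

Using Δv = v_e ln(m₀/m_f): m₀/m_f = exp(Δv / v_e) = exp(3440 / 3380.0) = exp(1.0178) = 2.7670.
m_f = 251 / 2.7670 = 90.712 t, so propellant = m₀ − m_f = 251 − 90.712 = 160.288 t.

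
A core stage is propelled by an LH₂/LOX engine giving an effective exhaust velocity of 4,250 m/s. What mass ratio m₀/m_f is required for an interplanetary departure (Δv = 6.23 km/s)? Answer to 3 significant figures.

mass ratio ≈ 4.33

By the Tsiolkovsky rocket equation, m₀/m_f = exp(Δv / v_e) = exp(6230 / 4250.0) = exp(1.4659) = 4.3314.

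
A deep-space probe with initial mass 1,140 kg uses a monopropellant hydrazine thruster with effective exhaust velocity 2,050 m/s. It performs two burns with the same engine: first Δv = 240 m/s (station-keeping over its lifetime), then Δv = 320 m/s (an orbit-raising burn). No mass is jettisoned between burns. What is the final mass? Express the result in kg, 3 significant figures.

After the first burn: m = 1140 × exp(−240/2050.0) = 1140 × 0.88952 = 1,014.05 kg.
After the second burn: m = 1,014.05 × exp(−320/2050.0) = 1,014.05 × 0.85548 = 867.499 kg.

final mass ≈ 867 kg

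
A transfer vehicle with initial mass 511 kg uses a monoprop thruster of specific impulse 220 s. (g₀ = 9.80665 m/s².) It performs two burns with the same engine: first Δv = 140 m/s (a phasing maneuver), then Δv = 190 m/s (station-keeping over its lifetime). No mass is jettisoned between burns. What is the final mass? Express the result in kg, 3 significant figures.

v_e = Isp · g₀ = 220 × 9.80665 = 2157.5 m/s.
After the first burn: m = 511 × exp(−140/2157.5) = 511 × 0.93717 = 478.894 kg.
After the second burn: m = 478.894 × exp(−190/2157.5) = 478.894 × 0.91570 = 438.523 kg.

final mass ≈ 439 kg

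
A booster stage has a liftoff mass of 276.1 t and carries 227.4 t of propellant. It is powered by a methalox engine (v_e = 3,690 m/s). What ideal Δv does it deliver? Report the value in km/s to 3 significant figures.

Δv ≈ 6.40 km/s

m_f = m₀ − m_prop = 276.1 − 227.4 = 48.7 t.
Rocket equation: Δv = v_e · ln(m₀/m_f) = 3690.0 × ln(5.669) = 3690.0 × 1.7351 ≈ 6402.5 m/s.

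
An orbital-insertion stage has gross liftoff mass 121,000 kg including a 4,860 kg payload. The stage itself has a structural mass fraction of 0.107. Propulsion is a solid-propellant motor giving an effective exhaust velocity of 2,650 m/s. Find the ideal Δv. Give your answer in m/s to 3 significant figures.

Δv ≈ 5160 m/s

Stage wet mass = m₀ − payload = 121,000 − 4,860 = 116,140 kg.
Stage dry mass = ε × stage wet mass = 0.107 × 116,140 = 12,427 kg.
Burnout mass m_f = stage dry + payload = 12,427 + 4,860 = 17,287 kg.
Rocket equation: Δv = v_e · ln(121,000/17,287) = 2650.0 × ln(6.999) = 2650.0 × 1.9458 ≈ 5156 m/s.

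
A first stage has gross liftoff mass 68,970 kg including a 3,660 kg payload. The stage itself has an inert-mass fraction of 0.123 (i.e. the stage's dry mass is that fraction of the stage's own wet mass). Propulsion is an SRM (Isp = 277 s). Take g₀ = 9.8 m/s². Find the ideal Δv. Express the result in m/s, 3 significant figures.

Stage wet mass = m₀ − payload = 68,970 − 3,660 = 65,310 kg.
Stage dry mass = ε × stage wet mass = 0.123 × 65,310 = 8,033.13 kg.
Burnout mass m_f = stage dry + payload = 8,033.13 + 3,660 = 11,693.13 kg.
v_e = Isp · g₀ = 277 × 9.8 = 2714.6 m/s.
Rocket equation: Δv = v_e · ln(68,970/11,693.13) = 2714.6 × ln(5.898) = 2714.6 × 1.7747 ≈ 4818 m/s.

Δv ≈ 4820 m/s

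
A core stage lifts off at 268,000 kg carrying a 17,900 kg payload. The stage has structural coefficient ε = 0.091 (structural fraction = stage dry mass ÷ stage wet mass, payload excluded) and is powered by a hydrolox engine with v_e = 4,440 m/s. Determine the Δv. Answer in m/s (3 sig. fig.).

Δv ≈ 8370 m/s

Stage wet mass = m₀ − payload = 268,000 − 17,900 = 250,100 kg.
Stage dry mass = ε × stage wet mass = 0.091 × 250,100 = 22,759.1 kg.
Burnout mass m_f = stage dry + payload = 22,759.1 + 17,900 = 40,659.1 kg.
Δv = v_e · ln(268,000/40,659.1) = 4440.0 × ln(6.591) = 4440.0 × 1.8858 ≈ 8373 m/s.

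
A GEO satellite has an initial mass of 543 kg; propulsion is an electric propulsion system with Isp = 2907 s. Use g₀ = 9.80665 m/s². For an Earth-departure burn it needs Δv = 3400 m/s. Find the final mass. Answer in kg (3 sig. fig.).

final mass ≈ 482 kg

v_e = Isp · g₀ = 2907 × 9.80665 = 28507.9 m/s.
Using Δv = v_e ln(m₀/m_f): m₀/m_f = exp(Δv / v_e) = exp(3400 / 28507.9) = exp(0.1193) = 1.1267.
m_f = m₀ / 1.1267 = 543 / 1.1267 = 481.938 kg.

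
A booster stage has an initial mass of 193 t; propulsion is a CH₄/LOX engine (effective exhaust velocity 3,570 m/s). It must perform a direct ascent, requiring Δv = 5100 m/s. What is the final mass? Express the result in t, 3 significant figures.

From the ideal rocket equation, m₀/m_f = exp(Δv / v_e) = exp(5100 / 3570.0) = exp(1.4286) = 4.1727.
m_f = m₀ / 4.1727 = 193 / 4.1727 = 46.253 t.

final mass ≈ 46.3 t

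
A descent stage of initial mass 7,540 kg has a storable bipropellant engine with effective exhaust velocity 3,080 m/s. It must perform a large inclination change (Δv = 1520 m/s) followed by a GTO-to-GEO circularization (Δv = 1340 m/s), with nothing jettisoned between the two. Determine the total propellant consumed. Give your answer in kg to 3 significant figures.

total propellant consumed ≈ 4560 kg

After the first burn: m = 7540 × exp(−1520/3080.0) = 7540 × 0.61048 = 4,603.02 kg.
After the second burn: m = 4,603.02 × exp(−1340/3080.0) = 4,603.02 × 0.64722 = 2,979.17 kg.
Total propellant = m₀ − m_final = 7540 − 2,979.17 = 4,560.83 kg.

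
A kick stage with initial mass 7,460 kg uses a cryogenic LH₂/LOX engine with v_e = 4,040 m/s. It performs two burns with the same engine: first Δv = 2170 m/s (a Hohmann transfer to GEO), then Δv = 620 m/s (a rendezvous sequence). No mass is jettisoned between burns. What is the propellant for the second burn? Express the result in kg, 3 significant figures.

propellant for the second burn ≈ 620 kg

After the first burn: m = 7460 × exp(−2170/4040.0) = 7460 × 0.58442 = 4,359.77 kg.
After the second burn: m = 4,359.77 × exp(−620/4040.0) = 4,359.77 × 0.85773 = 3,739.51 kg.
Second-burn propellant = 4,359.77 − 3,739.51 = 620.26 kg.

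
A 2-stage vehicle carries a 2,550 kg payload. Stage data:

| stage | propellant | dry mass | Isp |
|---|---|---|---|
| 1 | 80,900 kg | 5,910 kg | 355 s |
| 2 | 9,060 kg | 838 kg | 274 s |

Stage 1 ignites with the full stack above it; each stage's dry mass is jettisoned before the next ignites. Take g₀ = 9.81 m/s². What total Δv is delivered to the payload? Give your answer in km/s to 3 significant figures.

Δv ≈ 9.38 km/s

Ignition mass of stage 1 = 80,900+5,910 + 9,060+838 + 2,550 = 99,258 kg.
Stage 1: m₀ = 99,258 kg, m_f = 99,258 − 80,900 = 18,358 kg; Δv = 355×9.81×ln(5.407) = 3482.6×1.6877 ≈ 5877 m/s.
Stage 2: m₀ = 12,448 kg, m_f = 12,448 − 9,060 = 3,388 kg; Δv = 274×9.81×ln(3.674) = 2687.9×1.3013 ≈ 3498 m/s.
Total Δv = 5877 + 3498 = 9375 m/s.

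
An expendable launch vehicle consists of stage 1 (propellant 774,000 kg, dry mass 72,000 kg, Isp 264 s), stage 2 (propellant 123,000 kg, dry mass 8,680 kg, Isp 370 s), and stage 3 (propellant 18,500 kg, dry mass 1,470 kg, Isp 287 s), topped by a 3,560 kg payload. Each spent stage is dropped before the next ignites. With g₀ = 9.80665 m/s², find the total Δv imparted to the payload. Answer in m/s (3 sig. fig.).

Ignition mass of stage 1 = 774,000+72,000 + 123,000+8,680 + 18,500+1,470 + 3,560 = 1,001,210 kg.
Stage 1: m₀ = 1,001,210 kg, m_f = 1,001,210 − 774,000 = 227,210 kg; Δv = 264×9.80665×ln(4.407) = 2589.0×1.4831 ≈ 3840 m/s.
Stage 2: m₀ = 155,210 kg, m_f = 155,210 − 123,000 = 32,210 kg; Δv = 370×9.80665×ln(4.819) = 3628.5×1.5725 ≈ 5706 m/s.
Stage 3: m₀ = 23,530 kg, m_f = 23,530 − 18,500 = 5,030 kg; Δv = 287×9.80665×ln(4.678) = 2814.5×1.5429 ≈ 4342 m/s.
Total Δv = 3840 + 5706 + 4342 = 13888 m/s.

Δv ≈ 13900 m/s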